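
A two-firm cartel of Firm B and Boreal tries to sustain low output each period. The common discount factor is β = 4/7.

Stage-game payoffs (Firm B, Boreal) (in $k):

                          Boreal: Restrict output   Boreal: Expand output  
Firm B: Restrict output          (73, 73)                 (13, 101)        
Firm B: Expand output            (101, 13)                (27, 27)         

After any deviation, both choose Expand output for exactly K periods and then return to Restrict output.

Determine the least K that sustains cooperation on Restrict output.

2

No profitable deviation requires (73−27)(β+…+β^K) ≥ 101−73, i.e. β+…+β^K ≥ 14/23 ≈ 0.6087.
With β = 4/7, the partial sums are K=1: 0.5714, K=2: 0.8980.
K = 2 is the first length at which the sum reaches 0.6087.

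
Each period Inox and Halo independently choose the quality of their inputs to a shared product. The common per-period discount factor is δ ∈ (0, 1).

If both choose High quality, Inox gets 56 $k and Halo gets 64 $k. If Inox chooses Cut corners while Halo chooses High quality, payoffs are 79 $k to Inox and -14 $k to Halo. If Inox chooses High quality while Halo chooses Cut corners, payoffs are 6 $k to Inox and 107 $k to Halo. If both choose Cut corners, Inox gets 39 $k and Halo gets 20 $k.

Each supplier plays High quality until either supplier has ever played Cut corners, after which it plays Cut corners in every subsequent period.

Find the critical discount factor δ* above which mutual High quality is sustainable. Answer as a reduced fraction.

23/40

For Inox: deviation gain 79−56 = 23, per-period punishment loss 56−39 = 17. IC gives δ ≥ 23/40.
For Halo: gain 43, loss 44 per period, so δ ≥ 43/87.
The tighter constraint is Inox's, so cooperation needs δ ≥ 23/40.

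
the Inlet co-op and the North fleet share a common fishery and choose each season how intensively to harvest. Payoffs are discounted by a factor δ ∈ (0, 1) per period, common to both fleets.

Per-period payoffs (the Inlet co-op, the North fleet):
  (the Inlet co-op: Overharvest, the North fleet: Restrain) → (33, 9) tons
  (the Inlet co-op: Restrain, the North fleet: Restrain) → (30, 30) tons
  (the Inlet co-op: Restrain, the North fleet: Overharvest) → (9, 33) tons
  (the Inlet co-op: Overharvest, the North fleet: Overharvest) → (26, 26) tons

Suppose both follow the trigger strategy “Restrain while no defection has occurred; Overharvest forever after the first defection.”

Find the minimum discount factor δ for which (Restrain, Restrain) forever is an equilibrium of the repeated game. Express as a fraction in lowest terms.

3/7

Cooperation forever yields 30 each period: 30/(1−δ).
Deviating yields 33 once, then 26 forever: 33 + 26δ/(1−δ).
No profitable deviation requires 30/(1−δ) ≥ 33 + 26δ/(1−δ).
Multiplying by (1−δ): 30 ≥ 33(1−δ) + 26δ = 33 − 7δ.
So 7δ ≥ 3, i.e. δ ≥ 3/7.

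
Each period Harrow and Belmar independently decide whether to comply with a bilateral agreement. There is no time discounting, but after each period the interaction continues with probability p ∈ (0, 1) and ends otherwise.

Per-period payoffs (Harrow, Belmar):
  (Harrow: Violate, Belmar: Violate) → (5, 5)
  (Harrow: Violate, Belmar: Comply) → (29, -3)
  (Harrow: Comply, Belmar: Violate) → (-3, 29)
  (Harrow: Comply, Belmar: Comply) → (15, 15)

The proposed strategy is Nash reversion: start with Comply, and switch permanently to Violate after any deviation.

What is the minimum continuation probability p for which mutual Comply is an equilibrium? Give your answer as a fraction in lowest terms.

With no time discounting, the continuation probability p plays the role of the discount factor.
Grim-trigger IC: 15/(1−p) ≥ 29 + 5p/(1−p) ⇒ p ≥ (29−15)/(29−5) = 7/12.

7/12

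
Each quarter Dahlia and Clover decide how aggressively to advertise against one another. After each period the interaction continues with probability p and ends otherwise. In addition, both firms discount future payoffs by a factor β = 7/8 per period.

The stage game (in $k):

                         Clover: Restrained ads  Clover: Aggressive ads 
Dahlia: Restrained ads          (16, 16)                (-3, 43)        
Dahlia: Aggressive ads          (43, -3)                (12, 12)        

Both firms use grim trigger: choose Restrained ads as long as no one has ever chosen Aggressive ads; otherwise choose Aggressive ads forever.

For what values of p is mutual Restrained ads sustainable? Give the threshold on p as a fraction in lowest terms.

With continuation probability p and discount β, the effective per-period discount factor is βp.
Grim-trigger IC: βp ≥ (43−16)/(43−12) = 27/31.
So p ≥ (27/31)/(7/8) = 216/217.

216/217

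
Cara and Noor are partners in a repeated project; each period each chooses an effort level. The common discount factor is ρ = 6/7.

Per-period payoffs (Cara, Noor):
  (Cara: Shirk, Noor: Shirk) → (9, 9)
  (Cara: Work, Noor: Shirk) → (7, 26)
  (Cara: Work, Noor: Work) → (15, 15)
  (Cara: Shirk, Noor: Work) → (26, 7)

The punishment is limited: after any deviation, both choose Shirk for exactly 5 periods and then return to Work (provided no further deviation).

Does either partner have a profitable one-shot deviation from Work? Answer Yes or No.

A one-shot deviation gives 26 now, then 9 for 5 periods, then back to 15.
Gain from deviating: (26−15) today; loss: (15−9) in each of the next 5 periods.
No-deviation condition: (15−9)(ρ+…+ρ^5) ≥ 26−15, i.e. ρ+…+ρ^5 ≥ 11/6.
At ρ = 6/7: ρ+…+ρ^5 = 3.2240 ≥ 1.8333.
So cooperation is sustainable.

No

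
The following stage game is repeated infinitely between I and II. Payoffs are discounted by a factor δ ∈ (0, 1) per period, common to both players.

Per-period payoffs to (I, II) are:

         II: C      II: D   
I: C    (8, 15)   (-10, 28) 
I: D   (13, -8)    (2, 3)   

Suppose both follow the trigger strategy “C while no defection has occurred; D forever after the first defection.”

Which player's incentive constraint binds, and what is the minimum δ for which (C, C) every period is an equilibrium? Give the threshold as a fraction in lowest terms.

I: cooperation gives 8 each period; deviation gives 13 once then 2 forever.
  8/(1−δ) ≥ 13 + 2δ/(1−δ) ⇒ δ ≥ 5/11.
II: cooperation gives 15 each period; deviation gives 28 once then 3 forever.
  δ ≥ 13/25.
Both must hold, so the binding constraint is II's: δ ≥ 13/25.

II; δ ≥ 13/25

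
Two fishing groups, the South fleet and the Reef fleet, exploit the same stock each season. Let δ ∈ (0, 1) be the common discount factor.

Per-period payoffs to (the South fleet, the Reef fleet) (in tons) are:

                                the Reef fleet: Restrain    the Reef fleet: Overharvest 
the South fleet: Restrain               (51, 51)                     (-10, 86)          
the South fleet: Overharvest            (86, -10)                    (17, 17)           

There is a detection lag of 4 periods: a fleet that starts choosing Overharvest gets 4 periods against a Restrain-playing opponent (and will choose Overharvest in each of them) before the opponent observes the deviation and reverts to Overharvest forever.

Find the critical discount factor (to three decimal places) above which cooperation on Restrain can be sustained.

Deviating for the 4 undetected periods gains 86−51 = 35 per period over cooperation, then loses 51−17 = 34 per period forever once punishment starts.
Gain: 35(1 + δ + … + δ^3); loss: 34·δ^4/(1−δ).
No profitable deviation ⇔ 35(1−δ^4) ≤ 34·δ^4, i.e. δ^4 ≥ 35/(35+34) = 35/69.
Hence δ ≥ (35/69)^(1/4) ≈ 0.844.

0.844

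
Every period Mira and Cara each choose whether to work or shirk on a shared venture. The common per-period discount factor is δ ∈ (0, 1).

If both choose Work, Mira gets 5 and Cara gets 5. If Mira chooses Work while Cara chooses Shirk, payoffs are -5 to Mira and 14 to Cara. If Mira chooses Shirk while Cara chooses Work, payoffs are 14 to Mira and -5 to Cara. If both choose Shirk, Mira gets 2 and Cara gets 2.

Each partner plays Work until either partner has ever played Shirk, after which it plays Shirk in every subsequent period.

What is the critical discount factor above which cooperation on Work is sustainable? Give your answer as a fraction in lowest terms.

3/4

5/(1−δ) ≥ 14 + 2δ/(1−δ)
5 ≥ 14 − 12δ
δ ≥ 9/12 = 3/4.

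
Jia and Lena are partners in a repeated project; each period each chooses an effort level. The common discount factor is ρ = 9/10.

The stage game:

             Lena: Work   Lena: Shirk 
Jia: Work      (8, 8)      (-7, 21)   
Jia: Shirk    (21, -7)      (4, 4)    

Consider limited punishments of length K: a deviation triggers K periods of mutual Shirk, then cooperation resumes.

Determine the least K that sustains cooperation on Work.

Need Σ_{k=1}^{K} ρ^k ≥ (21−8)/(8−4) = 3.2500 at ρ = 9/10.
At K = 4 the sum is 3.0951 < 3.2500; at K = 5 it is 3.6856 ≥ 3.2500.
So the minimum punishment length is K = 5.

5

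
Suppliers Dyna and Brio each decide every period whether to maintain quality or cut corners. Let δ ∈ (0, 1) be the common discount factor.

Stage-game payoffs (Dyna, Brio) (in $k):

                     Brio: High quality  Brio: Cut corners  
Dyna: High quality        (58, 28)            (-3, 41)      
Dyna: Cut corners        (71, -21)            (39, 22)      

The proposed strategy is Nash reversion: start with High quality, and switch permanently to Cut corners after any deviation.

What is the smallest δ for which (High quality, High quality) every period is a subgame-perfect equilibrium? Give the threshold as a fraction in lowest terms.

13/19

For Dyna: deviation gain 71−58 = 13, per-period punishment loss 58−39 = 19. IC gives δ ≥ 13/32.
For Brio: gain 13, loss 6 per period, so δ ≥ 13/19.
The tighter constraint is Brio's, so cooperation needs δ ≥ 13/19.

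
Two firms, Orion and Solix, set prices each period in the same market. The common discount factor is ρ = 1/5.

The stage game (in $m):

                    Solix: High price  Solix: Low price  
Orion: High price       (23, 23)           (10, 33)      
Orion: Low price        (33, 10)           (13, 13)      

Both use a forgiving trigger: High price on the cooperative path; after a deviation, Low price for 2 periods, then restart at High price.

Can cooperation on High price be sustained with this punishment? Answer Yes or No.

No

A one-shot deviation gives 33 now, then 13 for 2 periods, then back to 23.
Gain from deviating: (33−23) today; loss: (23−13) in each of the next 2 periods.
No-deviation condition: (23−13)(ρ+…+ρ^2) ≥ 33−23, i.e. ρ+…+ρ^2 ≥ 1.
At ρ = 1/5: ρ+…+ρ^2 = 0.2400 < 1.0000.
So cooperation is not sustainable.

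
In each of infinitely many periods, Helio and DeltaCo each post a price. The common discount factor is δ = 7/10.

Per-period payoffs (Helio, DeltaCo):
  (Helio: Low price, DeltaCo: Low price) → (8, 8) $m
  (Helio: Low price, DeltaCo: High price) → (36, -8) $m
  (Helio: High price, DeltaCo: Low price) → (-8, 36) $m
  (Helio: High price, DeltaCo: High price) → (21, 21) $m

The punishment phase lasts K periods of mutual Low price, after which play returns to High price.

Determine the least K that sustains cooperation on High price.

2

IC: δ(1−δ^K)/(1−δ) ≥ (36−21)/(21−8) = 15/13.
With δ = 7/10: need 1 − δ^K ≥ 15/13·(1−7/10)/(7/10), i.e. δ^K ≤ 0.5055.
Since (7/10)^1 = 0.7000 and (7/10)^2 = 0.4900, the smallest such K is 2.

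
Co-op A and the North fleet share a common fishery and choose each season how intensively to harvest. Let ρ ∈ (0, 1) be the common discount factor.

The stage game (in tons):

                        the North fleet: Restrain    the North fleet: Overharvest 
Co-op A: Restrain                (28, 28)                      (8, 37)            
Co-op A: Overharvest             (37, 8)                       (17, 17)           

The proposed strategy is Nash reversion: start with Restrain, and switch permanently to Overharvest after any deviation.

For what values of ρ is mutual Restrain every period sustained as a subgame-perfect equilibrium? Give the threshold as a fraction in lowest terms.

Under grim trigger the critical discount factor is (T−C)/(T−P) with T = 37, C = 28, P = 17.
ρ* = (37−28)/(37−17) = 9/20.

9/20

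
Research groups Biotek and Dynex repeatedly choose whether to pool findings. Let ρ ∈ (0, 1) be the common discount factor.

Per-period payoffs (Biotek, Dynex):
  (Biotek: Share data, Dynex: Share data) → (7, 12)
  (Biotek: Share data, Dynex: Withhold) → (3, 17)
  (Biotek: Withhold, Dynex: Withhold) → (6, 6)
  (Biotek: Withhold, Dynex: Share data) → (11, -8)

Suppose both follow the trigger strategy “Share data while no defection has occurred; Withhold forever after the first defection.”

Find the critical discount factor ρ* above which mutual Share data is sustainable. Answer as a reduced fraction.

4/5

Biotek: cooperation gives 7 each period; deviation gives 11 once then 6 forever.
  7/(1−ρ) ≥ 11 + 6ρ/(1−ρ) ⇒ ρ ≥ 4/5.
Dynex: cooperation gives 12 each period; deviation gives 17 once then 6 forever.
  ρ ≥ 5/11.
Both must hold, so the binding constraint is Biotek's: ρ ≥ 4/5.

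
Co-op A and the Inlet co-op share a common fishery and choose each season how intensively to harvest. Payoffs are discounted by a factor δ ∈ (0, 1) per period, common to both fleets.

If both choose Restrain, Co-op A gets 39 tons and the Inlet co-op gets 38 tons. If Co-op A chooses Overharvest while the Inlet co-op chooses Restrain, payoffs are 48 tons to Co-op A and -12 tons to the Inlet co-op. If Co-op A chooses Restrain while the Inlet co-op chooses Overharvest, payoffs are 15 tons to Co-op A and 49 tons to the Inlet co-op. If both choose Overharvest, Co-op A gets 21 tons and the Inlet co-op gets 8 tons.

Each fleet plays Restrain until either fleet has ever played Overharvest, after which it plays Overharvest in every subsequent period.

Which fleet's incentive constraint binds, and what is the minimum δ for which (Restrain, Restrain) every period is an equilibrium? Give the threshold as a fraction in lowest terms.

Co-op A's threshold: (48−39)/(48−21) = 1/3.
the Inlet co-op's threshold: (49−38)/(49−8) = 11/41.
1/3 > 11/41, so Co-op A binds and δ* = 1/3.

Co-op A; δ ≥ 1/3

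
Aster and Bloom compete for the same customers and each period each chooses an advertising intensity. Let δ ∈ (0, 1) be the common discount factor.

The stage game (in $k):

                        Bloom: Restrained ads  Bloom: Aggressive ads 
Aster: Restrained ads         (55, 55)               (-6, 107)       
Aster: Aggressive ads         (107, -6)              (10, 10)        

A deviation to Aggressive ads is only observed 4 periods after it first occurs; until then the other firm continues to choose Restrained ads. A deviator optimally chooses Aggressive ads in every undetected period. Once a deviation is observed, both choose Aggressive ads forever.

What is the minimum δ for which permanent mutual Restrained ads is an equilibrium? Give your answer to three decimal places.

0.856

Deviating for the 4 undetected periods gains 107−55 = 52 per period over cooperation, then loses 55−10 = 45 per period forever once punishment starts.
Gain: 52(1 + δ + … + δ^3); loss: 45·δ^4/(1−δ).
No profitable deviation ⇔ 52(1−δ^4) ≤ 45·δ^4, i.e. δ^4 ≥ 52/(52+45) = 52/97.
Hence δ ≥ (52/97)^(1/4) ≈ 0.856.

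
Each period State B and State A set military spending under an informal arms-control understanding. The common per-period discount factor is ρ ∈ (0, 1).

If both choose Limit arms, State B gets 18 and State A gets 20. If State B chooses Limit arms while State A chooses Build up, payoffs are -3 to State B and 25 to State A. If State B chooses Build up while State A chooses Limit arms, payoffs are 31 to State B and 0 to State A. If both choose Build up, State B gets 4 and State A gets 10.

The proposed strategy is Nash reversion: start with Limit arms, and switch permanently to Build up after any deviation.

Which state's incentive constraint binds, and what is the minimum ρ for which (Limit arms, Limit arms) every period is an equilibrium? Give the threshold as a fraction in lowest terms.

State B; ρ ≥ 13/27

For State B: deviation gain 31−18 = 13, per-period punishment loss 18−4 = 14. IC gives ρ ≥ 13/27.
For State A: gain 5, loss 10 per period, so ρ ≥ 5/15 = 1/3.
The tighter constraint is State B's, so cooperation needs ρ ≥ 13/27.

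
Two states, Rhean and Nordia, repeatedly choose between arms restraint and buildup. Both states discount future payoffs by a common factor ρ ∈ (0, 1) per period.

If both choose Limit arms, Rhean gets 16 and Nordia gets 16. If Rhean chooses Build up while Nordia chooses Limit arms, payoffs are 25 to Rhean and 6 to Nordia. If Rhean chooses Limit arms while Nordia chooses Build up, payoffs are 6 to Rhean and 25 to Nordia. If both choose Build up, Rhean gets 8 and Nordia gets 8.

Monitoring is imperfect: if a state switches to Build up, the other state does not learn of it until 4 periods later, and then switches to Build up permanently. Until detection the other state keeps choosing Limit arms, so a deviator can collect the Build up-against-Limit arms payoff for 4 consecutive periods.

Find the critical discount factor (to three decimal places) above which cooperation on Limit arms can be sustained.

The best deviation is to choose Build up for all 4 undetected periods, earning 25 each, then 8 forever once detected.
Deviation value: 25(1−ρ^4)/(1−ρ) + 8ρ^4/(1−ρ); cooperation value: 16/(1−ρ).
IC: 16 ≥ 25(1−ρ^4) + 8ρ^4 = 25 − 17ρ^4.
So ρ^4 ≥ 9/17, giving ρ ≥ (9/17)^(1/4) ≈ 0.853.

0.853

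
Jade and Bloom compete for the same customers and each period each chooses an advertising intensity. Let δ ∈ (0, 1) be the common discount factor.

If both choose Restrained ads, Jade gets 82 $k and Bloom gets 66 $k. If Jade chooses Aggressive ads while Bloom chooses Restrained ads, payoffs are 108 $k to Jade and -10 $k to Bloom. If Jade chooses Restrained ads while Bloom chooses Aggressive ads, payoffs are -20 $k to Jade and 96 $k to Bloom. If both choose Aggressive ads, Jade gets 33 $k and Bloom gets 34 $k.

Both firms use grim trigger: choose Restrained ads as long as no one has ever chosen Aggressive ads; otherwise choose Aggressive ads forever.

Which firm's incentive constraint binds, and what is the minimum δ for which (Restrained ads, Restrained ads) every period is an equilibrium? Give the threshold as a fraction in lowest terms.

For Jade: deviation gain 108−82 = 26, per-period punishment loss 82−33 = 49. IC gives δ ≥ 26/75.
For Bloom: gain 30, loss 32 per period, so δ ≥ 30/62 = 15/31.
The tighter constraint is Bloom's, so cooperation needs δ ≥ 15/31.

Bloom; δ ≥ 15/31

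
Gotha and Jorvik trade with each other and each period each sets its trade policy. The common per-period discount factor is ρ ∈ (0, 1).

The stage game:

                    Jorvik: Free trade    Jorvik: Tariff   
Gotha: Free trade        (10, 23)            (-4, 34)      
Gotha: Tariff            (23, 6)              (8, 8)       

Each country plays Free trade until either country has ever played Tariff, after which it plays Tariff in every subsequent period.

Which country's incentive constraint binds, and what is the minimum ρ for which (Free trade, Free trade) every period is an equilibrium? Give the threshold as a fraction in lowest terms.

Gotha; ρ ≥ 13/15

For Gotha: deviation gain 23−10 = 13, per-period punishment loss 10−8 = 2. IC gives ρ ≥ 13/15.
For Jorvik: gain 11, loss 15 per period, so ρ ≥ 11/26.
The tighter constraint is Gotha's, so cooperation needs ρ ≥ 13/15.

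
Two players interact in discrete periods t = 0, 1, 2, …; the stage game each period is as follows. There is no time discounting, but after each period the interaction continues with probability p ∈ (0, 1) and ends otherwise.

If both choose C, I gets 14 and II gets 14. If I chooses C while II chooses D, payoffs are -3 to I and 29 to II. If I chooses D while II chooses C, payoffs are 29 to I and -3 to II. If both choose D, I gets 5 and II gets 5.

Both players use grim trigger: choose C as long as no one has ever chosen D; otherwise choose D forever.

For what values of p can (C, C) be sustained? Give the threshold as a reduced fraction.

5/8

Expected cooperation value is 14 + p·14 + p²·14 + … = 14/(1−p); deviation gives 29 + p·5/(1−p).
14 ≥ 29(1−p) + 5p ⇒ 24p ≥ 15 ⇒ p ≥ 15/24 = 5/8.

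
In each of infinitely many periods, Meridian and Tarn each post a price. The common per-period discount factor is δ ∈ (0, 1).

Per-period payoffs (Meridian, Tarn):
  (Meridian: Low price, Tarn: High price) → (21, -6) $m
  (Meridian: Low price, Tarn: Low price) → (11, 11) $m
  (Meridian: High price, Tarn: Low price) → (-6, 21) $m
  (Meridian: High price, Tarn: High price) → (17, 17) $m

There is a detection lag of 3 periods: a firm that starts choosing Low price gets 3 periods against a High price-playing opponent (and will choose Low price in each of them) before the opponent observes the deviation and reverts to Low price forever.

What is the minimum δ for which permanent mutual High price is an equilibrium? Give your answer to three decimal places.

0.737

A deviator earns 21 for 3 periods, then 11 forever; cooperating earns 17 forever. Multiplying the IC by (1−δ):
17 ≥ 21(1−δ^3) + 11δ^3, so 10·δ^3 ≥ 4 and δ^3 ≥ 2/5.
δ ≥ (2/5)^(1/3) ≈ 0.737.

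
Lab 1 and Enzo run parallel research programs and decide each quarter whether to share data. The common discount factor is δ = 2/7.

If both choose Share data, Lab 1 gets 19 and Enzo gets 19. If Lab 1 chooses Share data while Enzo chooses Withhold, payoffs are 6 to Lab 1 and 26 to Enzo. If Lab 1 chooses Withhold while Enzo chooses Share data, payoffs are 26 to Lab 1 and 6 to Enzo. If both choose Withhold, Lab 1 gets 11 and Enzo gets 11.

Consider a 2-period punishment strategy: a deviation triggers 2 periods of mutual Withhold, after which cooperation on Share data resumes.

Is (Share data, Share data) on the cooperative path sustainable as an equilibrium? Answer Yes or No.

IC: δ+…+δ^2 ≥ (26−19)/(19−11) = 7/8.
At δ = 2/7: partial sum = 0.3673 < 0.8750. Cooperation not sustainable.

No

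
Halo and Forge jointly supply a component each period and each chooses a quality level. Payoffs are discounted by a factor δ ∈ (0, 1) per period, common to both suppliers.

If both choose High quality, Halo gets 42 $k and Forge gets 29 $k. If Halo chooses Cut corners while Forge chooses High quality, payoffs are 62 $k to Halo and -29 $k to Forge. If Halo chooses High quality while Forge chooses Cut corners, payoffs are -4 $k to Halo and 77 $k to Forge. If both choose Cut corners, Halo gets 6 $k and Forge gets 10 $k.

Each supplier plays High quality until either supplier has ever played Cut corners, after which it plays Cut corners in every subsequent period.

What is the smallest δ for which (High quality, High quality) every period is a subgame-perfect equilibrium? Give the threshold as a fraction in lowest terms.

48/67

Halo's threshold: (62−42)/(62−6) = 5/14.
Forge's threshold: (77−29)/(77−10) = 48/67.
5/14 < 48/67, so Forge binds and δ* = 48/67.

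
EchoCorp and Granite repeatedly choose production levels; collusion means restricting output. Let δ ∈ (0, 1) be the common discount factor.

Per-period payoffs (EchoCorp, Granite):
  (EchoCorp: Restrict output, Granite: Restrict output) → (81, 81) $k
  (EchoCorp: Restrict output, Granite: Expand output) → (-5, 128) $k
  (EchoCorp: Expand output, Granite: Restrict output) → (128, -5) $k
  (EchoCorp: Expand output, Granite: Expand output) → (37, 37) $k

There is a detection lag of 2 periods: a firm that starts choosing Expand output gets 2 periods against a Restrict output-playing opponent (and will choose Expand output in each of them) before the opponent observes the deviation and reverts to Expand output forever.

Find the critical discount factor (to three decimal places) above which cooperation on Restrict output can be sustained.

0.719

The best deviation is to choose Expand output for all 2 undetected periods, earning 128 each, then 37 forever once detected.
Deviation value: 128(1−δ^2)/(1−δ) + 37δ^2/(1−δ); cooperation value: 81/(1−δ).
IC: 81 ≥ 128(1−δ^2) + 37δ^2 = 128 − 91δ^2.
So δ^2 ≥ 47/91, giving δ ≥ (47/91)^(1/2) ≈ 0.719.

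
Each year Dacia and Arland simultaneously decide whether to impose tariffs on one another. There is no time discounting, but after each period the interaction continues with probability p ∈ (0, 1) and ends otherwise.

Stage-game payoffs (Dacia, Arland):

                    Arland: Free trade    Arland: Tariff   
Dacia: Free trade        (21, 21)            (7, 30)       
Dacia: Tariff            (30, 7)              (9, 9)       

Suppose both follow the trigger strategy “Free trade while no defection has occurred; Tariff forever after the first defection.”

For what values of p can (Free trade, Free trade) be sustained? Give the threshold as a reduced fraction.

3/7

With no time discounting, the continuation probability p plays the role of the discount factor.
Grim-trigger IC: 21/(1−p) ≥ 30 + 9p/(1−p) ⇒ p ≥ (30−21)/(30−9) = 3/7.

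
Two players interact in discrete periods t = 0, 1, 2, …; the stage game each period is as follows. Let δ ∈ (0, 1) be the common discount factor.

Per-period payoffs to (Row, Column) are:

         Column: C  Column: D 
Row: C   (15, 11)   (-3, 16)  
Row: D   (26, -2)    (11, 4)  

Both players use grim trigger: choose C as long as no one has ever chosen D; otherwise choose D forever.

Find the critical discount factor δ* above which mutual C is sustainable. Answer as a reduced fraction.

11/15

For Row: deviation gain 26−15 = 11, per-period punishment loss 15−11 = 4. IC gives δ ≥ 11/15.
For Column: gain 5, loss 7 per period, so δ ≥ 5/12.
The tighter constraint is Row's, so cooperation needs δ ≥ 11/15.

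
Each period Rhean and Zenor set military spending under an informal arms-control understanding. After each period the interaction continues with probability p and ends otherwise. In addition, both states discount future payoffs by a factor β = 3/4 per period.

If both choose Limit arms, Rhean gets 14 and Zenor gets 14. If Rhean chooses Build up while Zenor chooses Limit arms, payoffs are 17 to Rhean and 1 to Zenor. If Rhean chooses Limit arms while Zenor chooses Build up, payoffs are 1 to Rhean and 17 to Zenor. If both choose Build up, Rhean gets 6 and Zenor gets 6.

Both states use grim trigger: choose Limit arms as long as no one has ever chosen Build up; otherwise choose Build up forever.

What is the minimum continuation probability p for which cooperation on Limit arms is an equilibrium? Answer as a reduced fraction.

Expected continuation weight on next period's payoff is β·p = 3/4·p, which plays the role of the discount factor.
Cooperation requires 3/4·p ≥ (17−14)/(17−6) = 3/11, hence p ≥ 4/11.

4/11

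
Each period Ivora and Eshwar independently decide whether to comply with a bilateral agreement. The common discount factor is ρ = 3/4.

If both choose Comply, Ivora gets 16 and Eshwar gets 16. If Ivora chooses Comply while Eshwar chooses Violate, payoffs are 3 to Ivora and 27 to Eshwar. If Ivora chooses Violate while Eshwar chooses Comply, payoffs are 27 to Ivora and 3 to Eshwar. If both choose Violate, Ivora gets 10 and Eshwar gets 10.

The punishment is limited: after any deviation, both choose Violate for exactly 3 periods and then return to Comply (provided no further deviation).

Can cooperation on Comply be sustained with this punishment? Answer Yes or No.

A one-shot deviation gives 27 now, then 10 for 3 periods, then back to 16.
Gain from deviating: (27−16) today; loss: (16−10) in each of the next 3 periods.
No-deviation condition: (16−10)(ρ+…+ρ^3) ≥ 27−16, i.e. ρ+…+ρ^3 ≥ 11/6.
At ρ = 3/4: ρ+…+ρ^3 = 1.7344 < 1.8333.
So cooperation is not sustainable.

No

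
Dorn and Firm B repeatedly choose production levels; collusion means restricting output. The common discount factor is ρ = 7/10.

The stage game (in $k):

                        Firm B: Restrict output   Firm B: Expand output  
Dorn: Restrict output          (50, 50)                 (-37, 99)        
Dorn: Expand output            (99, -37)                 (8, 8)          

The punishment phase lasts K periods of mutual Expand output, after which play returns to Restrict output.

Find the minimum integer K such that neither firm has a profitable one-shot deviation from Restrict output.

IC: ρ(1−ρ^K)/(1−ρ) ≥ (99−50)/(50−8) = 7/6.
With ρ = 7/10: need 1 − ρ^K ≥ 7/6·(1−7/10)/(7/10), i.e. ρ^K ≤ 0.5000.
Since (7/10)^1 = 0.7000 and (7/10)^2 = 0.4900, the smallest such K is 2.

2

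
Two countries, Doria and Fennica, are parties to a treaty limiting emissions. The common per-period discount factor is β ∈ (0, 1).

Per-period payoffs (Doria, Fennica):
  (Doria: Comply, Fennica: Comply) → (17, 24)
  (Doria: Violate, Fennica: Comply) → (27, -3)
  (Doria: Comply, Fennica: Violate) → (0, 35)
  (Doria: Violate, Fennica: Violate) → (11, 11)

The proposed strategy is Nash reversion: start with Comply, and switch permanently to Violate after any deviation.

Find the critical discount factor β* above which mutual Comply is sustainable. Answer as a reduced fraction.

5/8

Doria: cooperation gives 17 each period; deviation gives 27 once then 11 forever.
  17/(1−β) ≥ 27 + 11β/(1−β) ⇒ β ≥ 10/16 = 5/8.
Fennica: cooperation gives 24 each period; deviation gives 35 once then 11 forever.
  β ≥ 11/24.
Both must hold, so the binding constraint is Doria's: β ≥ 5/8.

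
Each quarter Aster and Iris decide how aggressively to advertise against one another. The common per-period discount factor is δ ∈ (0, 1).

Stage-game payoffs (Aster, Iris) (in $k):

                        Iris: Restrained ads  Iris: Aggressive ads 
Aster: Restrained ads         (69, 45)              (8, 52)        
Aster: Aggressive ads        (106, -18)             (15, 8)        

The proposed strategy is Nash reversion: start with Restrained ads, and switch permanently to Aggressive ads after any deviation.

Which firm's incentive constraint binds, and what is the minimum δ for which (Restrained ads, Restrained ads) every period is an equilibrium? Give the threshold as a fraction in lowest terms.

Aster's threshold: (106−69)/(106−15) = 37/91.
Iris's threshold: (52−45)/(52−8) = 7/44.
37/91 > 7/44, so Aster binds and δ* = 37/91.

Aster; δ ≥ 37/91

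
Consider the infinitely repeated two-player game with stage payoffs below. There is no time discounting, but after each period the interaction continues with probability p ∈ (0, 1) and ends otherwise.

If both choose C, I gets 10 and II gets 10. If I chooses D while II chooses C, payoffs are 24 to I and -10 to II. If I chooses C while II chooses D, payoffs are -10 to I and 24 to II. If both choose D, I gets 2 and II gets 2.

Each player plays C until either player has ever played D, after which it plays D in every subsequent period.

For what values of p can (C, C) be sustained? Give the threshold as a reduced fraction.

Expected cooperation value is 10 + p·10 + p²·10 + … = 10/(1−p); deviation gives 24 + p·2/(1−p).
10 ≥ 24(1−p) + 2p ⇒ 22p ≥ 14 ⇒ p ≥ 14/22 = 7/11.

7/11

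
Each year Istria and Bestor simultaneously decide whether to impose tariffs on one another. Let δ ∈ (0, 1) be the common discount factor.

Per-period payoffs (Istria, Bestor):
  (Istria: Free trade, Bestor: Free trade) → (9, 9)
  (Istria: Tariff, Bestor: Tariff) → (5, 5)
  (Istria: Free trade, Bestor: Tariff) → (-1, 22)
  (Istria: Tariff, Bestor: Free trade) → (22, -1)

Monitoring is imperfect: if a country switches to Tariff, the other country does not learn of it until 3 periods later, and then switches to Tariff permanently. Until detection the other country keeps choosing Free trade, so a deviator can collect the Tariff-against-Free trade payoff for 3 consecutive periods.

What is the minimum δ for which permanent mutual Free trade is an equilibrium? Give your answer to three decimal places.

0.914

A deviator earns 22 for 3 periods, then 5 forever; cooperating earns 9 forever. Multiplying the IC by (1−δ):
9 ≥ 22(1−δ^3) + 5δ^3, so 17·δ^3 ≥ 13 and δ^3 ≥ 13/17.
δ ≥ (13/17)^(1/3) ≈ 0.914.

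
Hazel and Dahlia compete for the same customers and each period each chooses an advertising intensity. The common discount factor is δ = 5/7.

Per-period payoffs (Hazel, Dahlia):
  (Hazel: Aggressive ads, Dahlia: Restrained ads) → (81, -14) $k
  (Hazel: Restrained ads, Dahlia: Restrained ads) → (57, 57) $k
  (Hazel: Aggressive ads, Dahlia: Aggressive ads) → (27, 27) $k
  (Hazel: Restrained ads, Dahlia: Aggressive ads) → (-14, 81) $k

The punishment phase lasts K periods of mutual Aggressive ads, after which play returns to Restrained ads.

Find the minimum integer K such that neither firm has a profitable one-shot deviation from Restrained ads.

2

IC: δ(1−δ^K)/(1−δ) ≥ (81−57)/(57−27) = 4/5.
With δ = 5/7: need 1 − δ^K ≥ 4/5·(1−5/7)/(5/7), i.e. δ^K ≤ 0.6800.
Since (5/7)^1 = 0.7143 and (5/7)^2 = 0.5102, the smallest such K is 2.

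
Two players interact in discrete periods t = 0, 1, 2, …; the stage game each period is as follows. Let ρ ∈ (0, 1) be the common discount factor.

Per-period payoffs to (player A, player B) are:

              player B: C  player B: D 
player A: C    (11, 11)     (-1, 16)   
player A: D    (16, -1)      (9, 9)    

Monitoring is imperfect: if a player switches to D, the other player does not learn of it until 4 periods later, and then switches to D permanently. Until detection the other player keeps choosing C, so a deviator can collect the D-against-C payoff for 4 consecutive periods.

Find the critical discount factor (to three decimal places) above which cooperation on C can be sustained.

Deviating for the 4 undetected periods gains 16−11 = 5 per period over cooperation, then loses 11−9 = 2 per period forever once punishment starts.
Gain: 5(1 + ρ + … + ρ^3); loss: 2·ρ^4/(1−ρ).
No profitable deviation ⇔ 5(1−ρ^4) ≤ 2·ρ^4, i.e. ρ^4 ≥ 5/(5+2) = 5/7.
Hence ρ ≥ (5/7)^(1/4) ≈ 0.919.

0.919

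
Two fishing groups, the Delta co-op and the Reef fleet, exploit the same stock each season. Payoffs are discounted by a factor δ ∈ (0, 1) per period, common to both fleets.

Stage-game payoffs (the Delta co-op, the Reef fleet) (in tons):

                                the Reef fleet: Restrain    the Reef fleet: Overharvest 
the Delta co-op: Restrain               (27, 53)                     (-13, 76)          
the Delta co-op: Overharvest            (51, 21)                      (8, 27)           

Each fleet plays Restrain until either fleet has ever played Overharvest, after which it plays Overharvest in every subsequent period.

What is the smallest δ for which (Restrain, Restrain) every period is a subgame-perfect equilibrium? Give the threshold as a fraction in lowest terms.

For the Delta co-op: deviation gain 51−27 = 24, per-period punishment loss 27−8 = 19. IC gives δ ≥ 24/43.
For the Reef fleet: gain 23, loss 26 per period, so δ ≥ 23/49.
The tighter constraint is the Delta co-op's, so cooperation needs δ ≥ 24/43.

24/43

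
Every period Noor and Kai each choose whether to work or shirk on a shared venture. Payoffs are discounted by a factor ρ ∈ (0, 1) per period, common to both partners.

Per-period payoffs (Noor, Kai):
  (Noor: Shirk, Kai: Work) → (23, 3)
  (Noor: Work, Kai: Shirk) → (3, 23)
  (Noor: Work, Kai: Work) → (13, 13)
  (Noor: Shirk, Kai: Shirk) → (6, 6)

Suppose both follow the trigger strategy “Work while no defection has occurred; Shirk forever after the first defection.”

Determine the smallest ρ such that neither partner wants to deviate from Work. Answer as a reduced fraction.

10/17

Under grim trigger the critical discount factor is (T−C)/(T−P) with T = 23, C = 13, P = 6.
ρ* = (23−13)/(23−6) = 10/17.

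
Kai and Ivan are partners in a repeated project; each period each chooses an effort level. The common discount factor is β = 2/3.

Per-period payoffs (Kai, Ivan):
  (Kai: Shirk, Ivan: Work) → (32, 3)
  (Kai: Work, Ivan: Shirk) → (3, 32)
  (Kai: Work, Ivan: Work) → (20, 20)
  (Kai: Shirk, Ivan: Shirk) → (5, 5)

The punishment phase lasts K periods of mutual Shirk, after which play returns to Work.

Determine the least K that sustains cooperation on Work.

No profitable deviation requires (20−5)(β+…+β^K) ≥ 32−20, i.e. β+…+β^K ≥ 4/5 ≈ 0.8000.
With β = 2/3, the partial sums are K=1: 0.6667, K=2: 1.1111.
K = 2 is the first length at which the sum reaches 0.8000.

2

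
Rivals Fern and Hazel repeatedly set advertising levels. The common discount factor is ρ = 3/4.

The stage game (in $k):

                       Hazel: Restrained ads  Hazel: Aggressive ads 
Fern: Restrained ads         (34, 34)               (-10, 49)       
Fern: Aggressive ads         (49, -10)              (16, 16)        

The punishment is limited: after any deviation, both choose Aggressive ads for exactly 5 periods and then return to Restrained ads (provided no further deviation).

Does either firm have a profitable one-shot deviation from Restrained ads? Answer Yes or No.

No

A one-shot deviation gives 49 now, then 16 for 5 periods, then back to 34.
Gain from deviating: (49−34) today; loss: (34−16) in each of the next 5 periods.
No-deviation condition: (34−16)(ρ+…+ρ^5) ≥ 49−34, i.e. ρ+…+ρ^5 ≥ 5/6.
At ρ = 3/4: ρ+…+ρ^5 = 2.2881 ≥ 0.8333.
So cooperation is sustainable.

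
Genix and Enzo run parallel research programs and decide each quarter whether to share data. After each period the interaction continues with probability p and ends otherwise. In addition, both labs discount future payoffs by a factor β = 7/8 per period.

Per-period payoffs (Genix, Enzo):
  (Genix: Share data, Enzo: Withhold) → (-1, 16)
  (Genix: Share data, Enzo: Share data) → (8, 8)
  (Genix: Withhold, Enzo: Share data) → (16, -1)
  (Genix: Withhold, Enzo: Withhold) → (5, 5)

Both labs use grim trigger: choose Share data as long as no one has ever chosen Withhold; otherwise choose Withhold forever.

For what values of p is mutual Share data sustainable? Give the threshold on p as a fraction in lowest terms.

64/77

Expected continuation weight on next period's payoff is β·p = 7/8·p, which plays the role of the discount factor.
Cooperation requires 7/8·p ≥ (16−8)/(16−5) = 8/11, hence p ≥ 64/77.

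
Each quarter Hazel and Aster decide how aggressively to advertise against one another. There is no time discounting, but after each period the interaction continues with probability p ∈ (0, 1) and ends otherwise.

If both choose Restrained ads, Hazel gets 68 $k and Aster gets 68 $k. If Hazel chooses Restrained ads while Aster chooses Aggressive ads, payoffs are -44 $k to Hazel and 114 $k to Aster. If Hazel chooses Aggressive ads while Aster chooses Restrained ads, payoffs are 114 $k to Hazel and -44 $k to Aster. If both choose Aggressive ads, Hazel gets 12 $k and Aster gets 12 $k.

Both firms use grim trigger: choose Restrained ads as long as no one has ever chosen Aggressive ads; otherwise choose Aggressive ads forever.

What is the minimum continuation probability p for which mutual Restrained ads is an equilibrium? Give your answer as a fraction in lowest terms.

23/51

With no time discounting, the continuation probability p plays the role of the discount factor.
Grim-trigger IC: 68/(1−p) ≥ 114 + 12p/(1−p) ⇒ p ≥ (114−68)/(114−12) = 23/51.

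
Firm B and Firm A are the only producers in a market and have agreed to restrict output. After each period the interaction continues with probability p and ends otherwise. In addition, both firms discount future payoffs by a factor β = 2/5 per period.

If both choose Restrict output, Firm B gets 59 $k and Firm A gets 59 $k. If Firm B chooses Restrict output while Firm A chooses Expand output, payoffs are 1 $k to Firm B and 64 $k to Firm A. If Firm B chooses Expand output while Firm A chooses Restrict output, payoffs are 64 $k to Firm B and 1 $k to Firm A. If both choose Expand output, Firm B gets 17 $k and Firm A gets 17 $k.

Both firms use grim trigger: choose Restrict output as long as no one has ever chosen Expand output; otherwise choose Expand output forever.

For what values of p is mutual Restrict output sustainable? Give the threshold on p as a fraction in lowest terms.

Expected continuation weight on next period's payoff is β·p = 2/5·p, which plays the role of the discount factor.
Cooperation requires 2/5·p ≥ (64−59)/(64−17) = 5/47, hence p ≥ 25/94.

25/94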